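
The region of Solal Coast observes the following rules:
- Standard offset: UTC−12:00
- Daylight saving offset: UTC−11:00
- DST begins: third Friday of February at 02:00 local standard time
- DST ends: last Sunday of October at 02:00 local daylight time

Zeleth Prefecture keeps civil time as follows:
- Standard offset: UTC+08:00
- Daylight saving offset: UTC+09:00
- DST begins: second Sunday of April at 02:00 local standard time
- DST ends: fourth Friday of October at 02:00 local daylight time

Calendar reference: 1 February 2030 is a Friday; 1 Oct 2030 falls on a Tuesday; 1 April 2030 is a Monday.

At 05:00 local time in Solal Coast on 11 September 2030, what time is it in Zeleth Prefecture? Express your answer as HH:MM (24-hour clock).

01:00

1 February 2030 is a Friday, so the first Friday is February 1 and the third is February 15.
1 October 2030 is a Tuesday, so Sundays fall on 6, 13, 20, 27; the last is October 27.
Daylight saving runs 15 February – 27 October; 11 September 2030 is inside that window, so Solal Coast is at UTC−11:00.
05:00 Solal Coast + 11h = 16:00 UTC.
1 April 2030 is a Monday, so the first Sunday is April 7 and the second is April 14.
1 October 2030 is a Tuesday, so the first Friday is October 4 and the fourth is October 25.
At the standard offset (UTC+08:00), 16:00 UTC + 8h = 00:00 Zeleth Prefecture standard time (rolling into the next day, 12 September 2030).
The standard-time date in Zeleth Prefecture, 12 September 2030, lies within the daylight-saving period (14 April – 25 October), so Zeleth Prefecture is on daylight time, UTC+09:00.
16:00 UTC + 9h = 01:00 Zeleth Prefecture (rolling into the next day, 12 September 2030).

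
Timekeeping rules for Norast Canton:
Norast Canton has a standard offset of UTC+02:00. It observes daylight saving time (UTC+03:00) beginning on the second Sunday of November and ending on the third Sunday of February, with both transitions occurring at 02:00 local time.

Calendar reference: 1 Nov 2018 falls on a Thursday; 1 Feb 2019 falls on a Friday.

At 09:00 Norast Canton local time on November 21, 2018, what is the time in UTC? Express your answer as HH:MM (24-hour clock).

06:00

1 November 2018 is a Thursday, so the first Sunday is November 4 and the second is November 11.
1 February 2019 is a Friday, so the first Sunday is February 3 and the third is February 17.
November 21, 2018 lies within the daylight-saving period (11 November 2018 – 17 February 2019), so Norast Canton is on daylight time, UTC+03:00.
09:00 local − 3h = 06:00 UTC.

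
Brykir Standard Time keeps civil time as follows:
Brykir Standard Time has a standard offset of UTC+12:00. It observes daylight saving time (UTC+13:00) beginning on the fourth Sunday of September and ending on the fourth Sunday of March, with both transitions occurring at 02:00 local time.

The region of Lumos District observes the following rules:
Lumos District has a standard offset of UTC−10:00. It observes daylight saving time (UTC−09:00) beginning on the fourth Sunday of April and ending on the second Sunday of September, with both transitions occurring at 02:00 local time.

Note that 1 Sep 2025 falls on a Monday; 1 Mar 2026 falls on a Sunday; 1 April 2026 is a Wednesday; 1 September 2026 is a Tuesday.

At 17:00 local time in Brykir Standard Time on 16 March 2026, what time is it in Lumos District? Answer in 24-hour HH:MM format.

1 September 2025 is a Monday, so the first Sunday is September 7 and the fourth is September 28.
1 March 2026 is a Sunday, so the first Sunday is March 1 and the fourth is March 22.
16 March 2026 falls between 28 September 2025 and 22 March 2026, so daylight saving is in effect and Brykir Standard Time is at UTC+13:00.
17:00 Brykir Standard Time − 13h = 04:00 UTC.
1 April 2026 is a Wednesday, so the first Sunday is April 5 and the fourth is April 26.
1 September 2026 is a Tuesday, so the first Sunday is September 6 and the second is September 13.
At the standard offset (UTC−10:00), 04:00 UTC − 10h = 18:00 Lumos District standard time (rolling into the previous day, 15 March 2026).
The standard-time date in Lumos District, 15 March 2026, is outside the daylight-saving period (26 April – 13 September), so Lumos District is on standard time, UTC−10:00.
04:00 UTC − 10h = 18:00 Lumos District (rolling into the previous day, 15 March 2026).

18:00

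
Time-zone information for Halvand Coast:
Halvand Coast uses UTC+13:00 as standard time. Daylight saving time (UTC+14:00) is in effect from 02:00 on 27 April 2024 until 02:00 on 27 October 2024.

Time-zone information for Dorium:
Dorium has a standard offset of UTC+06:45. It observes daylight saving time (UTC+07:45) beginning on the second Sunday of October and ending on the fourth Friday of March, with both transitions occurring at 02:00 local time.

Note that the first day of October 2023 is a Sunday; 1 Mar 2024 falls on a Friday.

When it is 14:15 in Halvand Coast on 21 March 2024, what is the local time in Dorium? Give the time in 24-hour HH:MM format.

09:00

21 March 2024 is outside the daylight-saving period (27 April – 27 October), so Halvand Coast is on standard time, UTC+13:00.
14:15 Halvand Coast − 13h = 01:15 UTC.
1 October 2023 is a Sunday, so the first Sunday is October 1 and the second is October 8.
1 March 2024 is a Friday, so the first Friday is March 1 and the fourth is March 22.
At the standard offset (UTC+06:45), 01:15 UTC + 6h45m = 08:00 Dorium standard time.
The standard-time date in Dorium, 21 March 2024, lies within the daylight-saving period (8 October 2023 – 22 March 2024), so Dorium is on daylight time, UTC+07:45.
01:15 UTC + 7h45m = 09:00 Dorium.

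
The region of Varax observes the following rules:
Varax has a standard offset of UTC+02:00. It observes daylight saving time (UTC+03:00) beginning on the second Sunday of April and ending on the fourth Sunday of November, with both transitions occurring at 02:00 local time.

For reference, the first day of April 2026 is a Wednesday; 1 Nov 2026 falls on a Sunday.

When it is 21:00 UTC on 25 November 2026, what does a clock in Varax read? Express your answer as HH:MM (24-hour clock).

23:00

1 April 2026 is a Wednesday, so the first Sunday is April 5 and the second is April 12.
1 November 2026 is a Sunday, so the first Sunday is November 1 and the fourth is November 22.
At the standard offset (UTC+02:00), 21:00 UTC + 2h = 23:00 Varax standard time.
The standard-time date in Varax, 25 November 2026, does not fall between 12 April and 22 November, so daylight saving is not in effect and Varax is at UTC+02:00.
21:00 UTC + 2h = 23:00 local.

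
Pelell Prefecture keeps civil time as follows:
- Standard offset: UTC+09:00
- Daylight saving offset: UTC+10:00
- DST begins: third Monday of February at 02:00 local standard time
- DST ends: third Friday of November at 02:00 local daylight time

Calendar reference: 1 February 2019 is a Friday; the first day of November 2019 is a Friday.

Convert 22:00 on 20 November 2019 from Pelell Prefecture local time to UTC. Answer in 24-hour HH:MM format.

13:00

1 February 2019 is a Friday, so the first Monday is February 4 and the third is February 18.
1 November 2019 is a Friday, so the first Friday is November 1 and the third is November 15.
20 November 2019 does not fall between 18 February and 15 November, so daylight saving is not in effect and Pelell Prefecture is at UTC+09:00.
22:00 local − 9h = 13:00 UTC.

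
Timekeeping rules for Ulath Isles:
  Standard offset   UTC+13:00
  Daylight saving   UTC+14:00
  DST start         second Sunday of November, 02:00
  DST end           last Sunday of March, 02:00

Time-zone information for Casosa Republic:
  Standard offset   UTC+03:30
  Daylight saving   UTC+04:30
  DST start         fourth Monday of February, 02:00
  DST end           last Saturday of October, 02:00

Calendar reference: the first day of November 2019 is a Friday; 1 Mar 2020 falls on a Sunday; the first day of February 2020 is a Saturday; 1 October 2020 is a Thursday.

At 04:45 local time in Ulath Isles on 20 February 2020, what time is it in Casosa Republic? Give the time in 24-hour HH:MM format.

1 November 2019 is a Friday, so the first Sunday is November 3 and the second is November 10.
1 March 2020 is a Sunday, so Sundays fall on 1, 8, 15, 22, 29; the last is March 29.
20 February 2020 lies within the daylight-saving period (10 November 2019 – 29 March 2020), so Ulath Isles is on daylight time, UTC+14:00.
04:45 Ulath Isles − 14h = 14:45 UTC (rolling into the previous day, 19 February 2020).
1 February 2020 is a Saturday, so the first Monday is February 3 and the fourth is February 24.
1 October 2020 is a Thursday, so Saturdays fall on 3, 10, 17, 24, 31; the last is October 31.
At the standard offset (UTC+03:30), 14:45 UTC + 3h30m = 18:15 Casosa Republic standard time.
Daylight saving runs 24 February – 31 October; the standard-time date in Casosa Republic, 19 February 2020, is outside that window, so Casosa Republic is on standard time at UTC+03:30.
14:45 UTC + 3h30m = 18:15 Casosa Republic.

18:15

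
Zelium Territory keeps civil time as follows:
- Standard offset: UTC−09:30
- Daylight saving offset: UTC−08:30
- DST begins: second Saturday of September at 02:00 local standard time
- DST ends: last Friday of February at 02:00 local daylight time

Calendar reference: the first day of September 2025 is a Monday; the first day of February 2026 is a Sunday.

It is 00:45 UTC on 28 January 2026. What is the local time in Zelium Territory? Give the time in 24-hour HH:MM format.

16:15

1 September 2025 is a Monday, so the first Saturday is September 6 and the second is September 13.
1 February 2026 is a Sunday, so Fridays fall on 6, 13, 20, 27; the last is February 27.
At the standard offset (UTC−09:30), 00:45 UTC − 9h30m = 15:15 Zelium Territory standard time (rolling into the previous day, 27 January 2026).
The standard-time date in Zelium Territory, 27 January 2026, falls between 13 September 2025 and 27 February 2026, so daylight saving is in effect and Zelium Territory is at UTC−08:30.
00:45 UTC − 8h30m = 16:15 local (rolling into the previous day, 27 January 2026).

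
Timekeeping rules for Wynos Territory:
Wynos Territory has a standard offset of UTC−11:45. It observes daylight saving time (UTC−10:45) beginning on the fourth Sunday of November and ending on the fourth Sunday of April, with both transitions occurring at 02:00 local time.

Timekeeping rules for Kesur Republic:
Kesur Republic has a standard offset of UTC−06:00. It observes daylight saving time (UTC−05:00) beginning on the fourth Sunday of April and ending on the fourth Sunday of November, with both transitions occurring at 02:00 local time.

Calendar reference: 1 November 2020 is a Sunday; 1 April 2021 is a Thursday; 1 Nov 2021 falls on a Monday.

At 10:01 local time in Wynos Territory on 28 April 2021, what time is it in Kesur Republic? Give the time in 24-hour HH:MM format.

16:46

1 November 2020 is a Sunday, so the first Sunday is November 1 and the fourth is November 22.
1 April 2021 is a Thursday, so the first Sunday is April 4 and the fourth is April 25.
28 April 2021 is outside the daylight-saving period (22 November 2020 – 25 April 2021), so Wynos Territory is on standard time, UTC−11:45.
10:01 Wynos Territory + 11h45m = 21:46 UTC.
1 April 2021 is a Thursday, so the first Sunday is April 4 and the fourth is April 25.
1 November 2021 is a Monday, so the first Sunday is November 7 and the fourth is November 28.
At the standard offset (UTC−06:00), 21:46 UTC − 6h = 15:46 Kesur Republic standard time.
Daylight saving runs 25 April – 28 November; the standard-time date in Kesur Republic, 28 April 2021, is inside that window, so Kesur Republic is at UTC−05:00.
21:46 UTC − 5h = 16:46 Kesur Republic.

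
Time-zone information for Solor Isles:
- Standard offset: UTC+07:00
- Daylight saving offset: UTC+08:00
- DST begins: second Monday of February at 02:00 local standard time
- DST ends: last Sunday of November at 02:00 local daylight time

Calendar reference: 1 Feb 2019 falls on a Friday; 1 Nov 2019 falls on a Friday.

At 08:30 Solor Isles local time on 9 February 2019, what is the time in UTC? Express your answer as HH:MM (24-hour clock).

1 February 2019 is a Friday, so the first Monday is February 4 and the second is February 11.
1 November 2019 is a Friday, so Sundays fall on 3, 10, 17, 24; the last is November 24.
9 February 2019 does not fall between 11 February and 24 November, so daylight saving is not in effect and Solor Isles is at UTC+07:00.
08:30 local − 7h = 01:30 UTC.

01:30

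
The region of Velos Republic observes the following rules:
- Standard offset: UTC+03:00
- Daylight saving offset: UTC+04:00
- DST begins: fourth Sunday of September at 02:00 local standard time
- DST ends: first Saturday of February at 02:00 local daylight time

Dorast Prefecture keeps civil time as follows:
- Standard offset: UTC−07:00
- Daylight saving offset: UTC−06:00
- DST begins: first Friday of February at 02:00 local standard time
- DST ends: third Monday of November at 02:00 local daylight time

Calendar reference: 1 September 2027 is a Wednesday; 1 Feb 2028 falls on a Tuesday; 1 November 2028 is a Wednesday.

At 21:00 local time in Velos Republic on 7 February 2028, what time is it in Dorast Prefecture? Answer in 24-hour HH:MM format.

12:00

1 September 2027 is a Wednesday, so the first Sunday is September 5 and the fourth is September 26.
1 February 2028 is a Tuesday, so the first Saturday is February 5.
Daylight saving runs 26 September 2027 – 5 February 2028; 7 February 2028 is outside that window, so Velos Republic is on standard time at UTC+03:00.
21:00 Velos Republic − 3h = 18:00 UTC.
1 February 2028 is a Tuesday, so the first Friday is February 4.
1 November 2028 is a Wednesday, so the first Monday is November 6 and the third is November 20.
At the standard offset (UTC−07:00), 18:00 UTC − 7h = 11:00 Dorast Prefecture standard time.
The standard-time date in Dorast Prefecture, 7 February 2028, lies within the daylight-saving period (4 February – 20 November), so Dorast Prefecture is on daylight time, UTC−06:00.
18:00 UTC − 6h = 12:00 Dorast Prefecture.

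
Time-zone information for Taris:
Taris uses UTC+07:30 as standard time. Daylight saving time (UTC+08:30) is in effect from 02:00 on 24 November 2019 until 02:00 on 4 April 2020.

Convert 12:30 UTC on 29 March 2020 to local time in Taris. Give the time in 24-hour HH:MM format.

21:00

At the standard offset (UTC+07:30), 12:30 UTC + 7h30m = 20:00 Taris standard time.
The standard-time date in Taris, 29 March 2020, falls between 24 November 2019 and 4 April 2020, so daylight saving is in effect and Taris is at UTC+08:30.
12:30 UTC + 8h30m = 21:00 local.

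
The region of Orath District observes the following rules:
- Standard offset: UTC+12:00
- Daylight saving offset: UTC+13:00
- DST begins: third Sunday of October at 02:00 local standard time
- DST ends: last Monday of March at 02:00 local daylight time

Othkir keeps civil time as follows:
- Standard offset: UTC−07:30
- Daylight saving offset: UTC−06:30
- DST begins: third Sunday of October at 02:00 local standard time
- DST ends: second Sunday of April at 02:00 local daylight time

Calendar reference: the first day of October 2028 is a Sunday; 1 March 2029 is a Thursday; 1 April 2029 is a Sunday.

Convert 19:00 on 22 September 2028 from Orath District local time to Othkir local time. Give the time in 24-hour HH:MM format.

23:30

1 October 2028 is a Sunday, so the first Sunday is October 1 and the third is October 15.
1 March 2029 is a Thursday, so Mondays fall on 5, 12, 19, 26; the last is March 26.
22 September 2028 is outside the daylight-saving period (15 October 2028 – 26 March 2029), so Orath District is on standard time, UTC+12:00.
19:00 Orath District − 12h = 07:00 UTC.
1 October 2028 is a Sunday, so the first Sunday is October 1 and the third is October 15.
1 April 2029 is a Sunday, so the first Sunday is April 1 and the second is April 8.
At the standard offset (UTC−07:30), 07:00 UTC − 7h30m = 23:30 Othkir standard time (rolling into the previous day, 21 September 2028).
The standard-time date in Othkir, 21 September 2028, does not fall between 15 October 2028 and 8 April 2029, so daylight saving is not in effect and Othkir is at UTC−07:30.
07:00 UTC − 7h30m = 23:30 Othkir (rolling into the previous day, 21 September 2028).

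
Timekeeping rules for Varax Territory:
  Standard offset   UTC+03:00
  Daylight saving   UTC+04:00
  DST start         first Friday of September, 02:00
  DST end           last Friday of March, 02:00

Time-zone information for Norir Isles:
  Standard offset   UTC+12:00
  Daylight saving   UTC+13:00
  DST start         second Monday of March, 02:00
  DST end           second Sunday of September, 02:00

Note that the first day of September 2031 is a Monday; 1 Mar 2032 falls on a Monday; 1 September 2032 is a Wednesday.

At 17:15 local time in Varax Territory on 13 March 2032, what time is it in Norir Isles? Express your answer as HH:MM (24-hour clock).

02:15

1 September 2031 is a Monday, so the first Friday is September 5.
1 March 2032 is a Monday, so Fridays fall on 5, 12, 19, 26; the last is March 26.
13 March 2032 falls between 5 September 2031 and 26 March 2032, so daylight saving is in effect and Varax Territory is at UTC+04:00.
17:15 Varax Territory − 4h = 13:15 UTC.
1 March 2032 is a Monday, so the first Monday is March 1 and the second is March 8.
1 September 2032 is a Wednesday, so the first Sunday is September 5 and the second is September 12.
At the standard offset (UTC+12:00), 13:15 UTC + 12h = 01:15 Norir Isles standard time (rolling into the next day, 14 March 2032).
Daylight saving runs 8 March – 12 September; the standard-time date in Norir Isles, 14 March 2032, is inside that window, so Norir Isles is at UTC+13:00.
13:15 UTC + 13h = 02:15 Norir Isles (rolling into the next day, 14 March 2032).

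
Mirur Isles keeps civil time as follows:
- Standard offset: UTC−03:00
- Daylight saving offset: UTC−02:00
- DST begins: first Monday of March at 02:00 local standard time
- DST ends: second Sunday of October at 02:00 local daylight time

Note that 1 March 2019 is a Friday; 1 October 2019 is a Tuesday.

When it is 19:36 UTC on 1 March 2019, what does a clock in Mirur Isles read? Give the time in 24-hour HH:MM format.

1 March 2019 is a Friday, so the first Monday is March 4.
1 October 2019 is a Tuesday, so the first Sunday is October 6 and the second is October 13.
At the standard offset (UTC−03:00), 19:36 UTC − 3h = 16:36 Mirur Isles standard time.
Daylight saving runs 4 March – 13 October; the standard-time date in Mirur Isles, 1 March 2019, is outside that window, so Mirur Isles is on standard time at UTC−03:00.
19:36 UTC − 3h = 16:36 local.

16:36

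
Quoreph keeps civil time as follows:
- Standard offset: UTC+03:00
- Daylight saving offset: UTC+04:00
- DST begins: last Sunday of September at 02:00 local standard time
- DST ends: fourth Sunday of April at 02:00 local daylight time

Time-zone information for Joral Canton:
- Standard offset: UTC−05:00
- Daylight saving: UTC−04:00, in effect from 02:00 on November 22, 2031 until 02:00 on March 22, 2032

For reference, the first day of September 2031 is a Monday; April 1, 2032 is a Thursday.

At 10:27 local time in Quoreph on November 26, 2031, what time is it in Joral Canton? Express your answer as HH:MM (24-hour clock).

02:27

1 September 2031 is a Monday, so Sundays fall on 7, 14, 21, 28; the last is September 28.
1 April 2032 is a Thursday, so the first Sunday is April 4 and the fourth is April 25.
November 26, 2031 falls between 28 September 2031 and 25 April 2032, so daylight saving is in effect and Quoreph is at UTC+04:00.
10:27 Quoreph − 4h = 06:27 UTC.
At the standard offset (UTC−05:00), 06:27 UTC − 5h = 01:27 Joral Canton standard time.
The standard-time date in Joral Canton, November 26, 2031, falls between 22 November 2031 and 22 March 2032, so daylight saving is in effect and Joral Canton is at UTC−04:00.
06:27 UTC − 4h = 02:27 Joral Canton.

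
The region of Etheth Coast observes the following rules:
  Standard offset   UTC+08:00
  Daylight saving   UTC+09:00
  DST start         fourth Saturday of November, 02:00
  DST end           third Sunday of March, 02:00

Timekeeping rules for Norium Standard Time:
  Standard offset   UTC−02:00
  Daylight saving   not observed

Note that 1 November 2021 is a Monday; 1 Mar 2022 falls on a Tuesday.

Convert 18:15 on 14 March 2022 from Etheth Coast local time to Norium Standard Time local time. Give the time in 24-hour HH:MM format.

07:15

1 November 2021 is a Monday, so the first Saturday is November 6 and the fourth is November 27.
1 March 2022 is a Tuesday, so the first Sunday is March 6 and the third is March 20.
14 March 2022 falls between 27 November 2021 and 20 March 2022, so daylight saving is in effect and Etheth Coast is at UTC+09:00.
18:15 Etheth Coast − 9h = 09:15 UTC.
Norium Standard Time stays on UTC−02:00 all year.
09:15 UTC − 2h = 07:15 Norium Standard Time.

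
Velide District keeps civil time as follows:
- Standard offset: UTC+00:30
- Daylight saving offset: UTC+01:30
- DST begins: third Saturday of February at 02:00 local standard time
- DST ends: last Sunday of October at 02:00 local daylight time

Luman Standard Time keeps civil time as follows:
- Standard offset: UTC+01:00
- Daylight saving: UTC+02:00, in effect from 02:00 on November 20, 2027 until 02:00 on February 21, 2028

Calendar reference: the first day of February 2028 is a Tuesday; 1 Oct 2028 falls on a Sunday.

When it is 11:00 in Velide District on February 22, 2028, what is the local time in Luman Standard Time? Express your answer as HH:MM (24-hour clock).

10:30

1 February 2028 is a Tuesday, so the first Saturday is February 5 and the third is February 19.
1 October 2028 is a Sunday, so Sundays fall on 1, 8, 15, 22, 29; the last is October 29.
February 22, 2028 falls between 19 February and 29 October, so daylight saving is in effect and Velide District is at UTC+01:30.
11:00 Velide District − 1h30m = 09:30 UTC.
At the standard offset (UTC+01:00), 09:30 UTC + 1h = 10:30 Luman Standard Time standard time.
The standard-time date in Luman Standard Time, February 22, 2028, is outside the daylight-saving period (20 November 2027 – 21 February 2028), so Luman Standard Time is on standard time, UTC+01:00.
09:30 UTC + 1h = 10:30 Luman Standard Time.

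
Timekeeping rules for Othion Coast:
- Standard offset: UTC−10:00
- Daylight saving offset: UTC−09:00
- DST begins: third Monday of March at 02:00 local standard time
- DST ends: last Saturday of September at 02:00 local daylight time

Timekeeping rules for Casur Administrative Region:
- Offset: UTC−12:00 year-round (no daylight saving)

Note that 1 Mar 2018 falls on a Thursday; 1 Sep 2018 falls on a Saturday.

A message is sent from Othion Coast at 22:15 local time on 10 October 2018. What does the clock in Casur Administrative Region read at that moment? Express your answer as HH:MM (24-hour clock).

1 March 2018 is a Thursday, so the first Monday is March 5 and the third is March 19.
1 September 2018 is a Saturday, so Saturdays fall on 1, 8, 15, 22, 29; the last is September 29.
10 October 2018 does not fall between 19 March and 29 September, so daylight saving is not in effect and Othion Coast is at UTC−10:00.
22:15 Othion Coast + 10h = 08:15 UTC (rolling into the next day, 11 October 2018).
Casur Administrative Region has no daylight saving, so its offset is UTC−12:00 year-round.
08:15 UTC − 12h = 20:15 Casur Administrative Region (rolling into the previous day, 10 October 2018).

20:15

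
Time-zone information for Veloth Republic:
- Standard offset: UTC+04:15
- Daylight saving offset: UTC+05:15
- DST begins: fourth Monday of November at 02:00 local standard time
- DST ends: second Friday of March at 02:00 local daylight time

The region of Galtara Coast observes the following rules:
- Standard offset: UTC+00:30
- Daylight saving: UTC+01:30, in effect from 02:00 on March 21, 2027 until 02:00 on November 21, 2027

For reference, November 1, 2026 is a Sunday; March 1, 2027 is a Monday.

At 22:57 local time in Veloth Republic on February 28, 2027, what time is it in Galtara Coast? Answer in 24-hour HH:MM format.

1 November 2026 is a Sunday, so the first Monday is November 2 and the fourth is November 23.
1 March 2027 is a Monday, so the first Friday is March 5 and the second is March 12.
Daylight saving runs 23 November 2026 – 12 March 2027; February 28, 2027 is inside that window, so Veloth Republic is at UTC+05:15.
22:57 Veloth Republic − 5h15m = 17:42 UTC.
At the standard offset (UTC+00:30), 17:42 UTC + 0h30m = 18:12 Galtara Coast standard time.
The standard-time date in Galtara Coast, February 28, 2027, does not fall between 21 March and 21 November, so daylight saving is not in effect and Galtara Coast is at UTC+00:30.
17:42 UTC + 0h30m = 18:12 Galtara Coast.

18:12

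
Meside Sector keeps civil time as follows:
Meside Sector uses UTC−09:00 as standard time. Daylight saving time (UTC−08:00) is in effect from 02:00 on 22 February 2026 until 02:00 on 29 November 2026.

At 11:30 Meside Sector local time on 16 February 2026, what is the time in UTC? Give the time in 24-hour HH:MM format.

16 February 2026 does not fall between 22 February and 29 November, so daylight saving is not in effect and Meside Sector is at UTC−09:00.
11:30 local + 9h = 20:30 UTC.

20:30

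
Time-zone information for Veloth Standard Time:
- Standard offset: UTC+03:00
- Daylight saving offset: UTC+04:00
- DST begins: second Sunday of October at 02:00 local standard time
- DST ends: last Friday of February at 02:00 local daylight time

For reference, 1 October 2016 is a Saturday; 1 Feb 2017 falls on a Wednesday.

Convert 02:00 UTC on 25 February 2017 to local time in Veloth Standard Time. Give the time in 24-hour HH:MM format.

1 October 2016 is a Saturday, so the first Sunday is October 2 and the second is October 9.
1 February 2017 is a Wednesday, so Fridays fall on 3, 10, 17, 24; the last is February 24.
At the standard offset (UTC+03:00), 02:00 UTC + 3h = 05:00 Veloth Standard Time standard time.
The standard-time date in Veloth Standard Time, 25 February 2017, is outside the daylight-saving period (9 October 2016 – 24 February 2017), so Veloth Standard Time is on standard time, UTC+03:00.
02:00 UTC + 3h = 05:00 local.

05:00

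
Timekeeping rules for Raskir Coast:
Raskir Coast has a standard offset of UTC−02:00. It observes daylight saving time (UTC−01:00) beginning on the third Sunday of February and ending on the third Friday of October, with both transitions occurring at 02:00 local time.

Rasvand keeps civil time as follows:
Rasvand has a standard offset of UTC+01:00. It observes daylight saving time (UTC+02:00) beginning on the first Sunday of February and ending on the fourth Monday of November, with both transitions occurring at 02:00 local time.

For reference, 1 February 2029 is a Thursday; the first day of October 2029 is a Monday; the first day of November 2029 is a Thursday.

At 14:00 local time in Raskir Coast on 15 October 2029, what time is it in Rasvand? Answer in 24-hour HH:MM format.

17:00

1 February 2029 is a Thursday, so the first Sunday is February 4 and the third is February 18.
1 October 2029 is a Monday, so the first Friday is October 5 and the third is October 19.
15 October 2029 falls between 18 February and 19 October, so daylight saving is in effect and Raskir Coast is at UTC−01:00.
14:00 Raskir Coast + 1h = 15:00 UTC.
1 February 2029 is a Thursday, so the first Sunday is February 4.
1 November 2029 is a Thursday, so the first Monday is November 5 and the fourth is November 26.
At the standard offset (UTC+01:00), 15:00 UTC + 1h = 16:00 Rasvand standard time.
Daylight saving runs 4 February – 26 November; the standard-time date in Rasvand, 15 October 2029, is inside that window, so Rasvand is at UTC+02:00.
15:00 UTC + 2h = 17:00 Rasvand.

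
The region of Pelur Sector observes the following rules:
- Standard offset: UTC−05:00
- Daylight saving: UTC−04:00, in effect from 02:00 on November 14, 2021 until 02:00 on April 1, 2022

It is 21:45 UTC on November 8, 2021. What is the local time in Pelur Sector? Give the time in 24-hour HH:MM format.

At the standard offset (UTC−05:00), 21:45 UTC − 5h = 16:45 Pelur Sector standard time.
The standard-time date in Pelur Sector, November 8, 2021, does not fall between 14 November 2021 and 1 April 2022, so daylight saving is not in effect and Pelur Sector is at UTC−05:00.
21:45 UTC − 5h = 16:45 local.

16:45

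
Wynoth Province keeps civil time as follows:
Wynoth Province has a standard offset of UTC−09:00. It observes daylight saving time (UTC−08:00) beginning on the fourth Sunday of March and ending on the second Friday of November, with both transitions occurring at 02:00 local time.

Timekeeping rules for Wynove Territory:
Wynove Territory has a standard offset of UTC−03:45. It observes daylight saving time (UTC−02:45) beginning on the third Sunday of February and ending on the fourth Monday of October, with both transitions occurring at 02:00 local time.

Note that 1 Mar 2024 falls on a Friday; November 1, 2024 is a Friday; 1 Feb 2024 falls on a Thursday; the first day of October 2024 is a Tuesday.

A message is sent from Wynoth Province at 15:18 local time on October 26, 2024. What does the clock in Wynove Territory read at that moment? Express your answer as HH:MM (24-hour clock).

20:33

1 March 2024 is a Friday, so the first Sunday is March 3 and the fourth is March 24.
1 November 2024 is a Friday, so the first Friday is November 1 and the second is November 8.
October 26, 2024 falls between 24 March and 8 November, so daylight saving is in effect and Wynoth Province is at UTC−08:00.
15:18 Wynoth Province + 8h = 23:18 UTC.
1 February 2024 is a Thursday, so the first Sunday is February 4 and the third is February 18.
1 October 2024 is a Tuesday, so the first Monday is October 7 and the fourth is October 28.
At the standard offset (UTC−03:45), 23:18 UTC − 3h45m = 19:33 Wynove Territory standard time.
Daylight saving runs 18 February – 28 October; the standard-time date in Wynove Territory, October 26, 2024, is inside that window, so Wynove Territory is at UTC−02:45.
23:18 UTC − 2h45m = 20:33 Wynove Territory.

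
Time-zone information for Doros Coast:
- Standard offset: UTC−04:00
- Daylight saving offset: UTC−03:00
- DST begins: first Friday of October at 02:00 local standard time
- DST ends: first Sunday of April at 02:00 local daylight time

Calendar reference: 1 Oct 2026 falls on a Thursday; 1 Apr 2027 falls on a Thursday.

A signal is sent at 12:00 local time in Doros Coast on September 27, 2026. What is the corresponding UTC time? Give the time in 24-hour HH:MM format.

16:00

1 October 2026 is a Thursday, so the first Friday is October 2.
1 April 2027 is a Thursday, so the first Sunday is April 4.
September 27, 2026 does not fall between 2 October 2026 and 4 April 2027, so daylight saving is not in effect and Doros Coast is at UTC−04:00.
12:00 local + 4h = 16:00 UTC.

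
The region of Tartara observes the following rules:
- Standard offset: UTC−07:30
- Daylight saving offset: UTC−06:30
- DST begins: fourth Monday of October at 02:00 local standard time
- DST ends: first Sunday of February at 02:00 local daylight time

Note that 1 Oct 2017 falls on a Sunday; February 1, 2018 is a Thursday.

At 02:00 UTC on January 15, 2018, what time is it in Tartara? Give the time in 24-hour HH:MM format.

1 October 2017 is a Sunday, so the first Monday is October 2 and the fourth is October 23.
1 February 2018 is a Thursday, so the first Sunday is February 4.
At the standard offset (UTC−07:30), 02:00 UTC − 7h30m = 18:30 Tartara standard time (rolling into the previous day, 14 January 2018).
The standard-time date in Tartara, January 14, 2018, falls between 23 October 2017 and 4 February 2018, so daylight saving is in effect and Tartara is at UTC−06:30.
02:00 UTC − 6h30m = 19:30 local (rolling into the previous day, 14 January 2018).

19:30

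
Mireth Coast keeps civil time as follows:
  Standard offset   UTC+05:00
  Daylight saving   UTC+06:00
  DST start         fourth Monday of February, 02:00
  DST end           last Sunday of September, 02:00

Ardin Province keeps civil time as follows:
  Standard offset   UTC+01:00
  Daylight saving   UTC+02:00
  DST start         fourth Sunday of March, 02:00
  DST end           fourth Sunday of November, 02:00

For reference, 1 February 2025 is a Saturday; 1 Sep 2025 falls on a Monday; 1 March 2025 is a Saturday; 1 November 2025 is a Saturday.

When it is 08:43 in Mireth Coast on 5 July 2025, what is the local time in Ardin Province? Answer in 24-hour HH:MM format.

1 February 2025 is a Saturday, so the first Monday is February 3 and the fourth is February 24.
1 September 2025 is a Monday, so Sundays fall on 7, 14, 21, 28; the last is September 28.
5 July 2025 lies within the daylight-saving period (24 February – 28 September), so Mireth Coast is on daylight time, UTC+06:00.
08:43 Mireth Coast − 6h = 02:43 UTC.
1 March 2025 is a Saturday, so the first Sunday is March 2 and the fourth is March 23.
1 November 2025 is a Saturday, so the first Sunday is November 2 and the fourth is November 23.
At the standard offset (UTC+01:00), 02:43 UTC + 1h = 03:43 Ardin Province standard time.
The standard-time date in Ardin Province, 5 July 2025, lies within the daylight-saving period (23 March – 23 November), so Ardin Province is on daylight time, UTC+02:00.
02:43 UTC + 2h = 04:43 Ardin Province.

04:43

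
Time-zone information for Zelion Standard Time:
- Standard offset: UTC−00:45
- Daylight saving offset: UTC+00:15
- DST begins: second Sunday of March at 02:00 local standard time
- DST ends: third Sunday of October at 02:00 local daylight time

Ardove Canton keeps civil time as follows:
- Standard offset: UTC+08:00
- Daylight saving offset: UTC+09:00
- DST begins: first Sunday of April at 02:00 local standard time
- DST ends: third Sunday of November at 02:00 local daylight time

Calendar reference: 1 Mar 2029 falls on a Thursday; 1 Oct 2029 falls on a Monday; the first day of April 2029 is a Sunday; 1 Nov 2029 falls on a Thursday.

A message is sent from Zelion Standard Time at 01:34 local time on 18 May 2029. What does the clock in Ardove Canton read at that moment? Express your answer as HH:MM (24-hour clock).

10:19

1 March 2029 is a Thursday, so the first Sunday is March 4 and the second is March 11.
1 October 2029 is a Monday, so the first Sunday is October 7 and the third is October 21.
18 May 2029 lies within the daylight-saving period (11 March – 21 October), so Zelion Standard Time is on daylight time, UTC+00:15.
01:34 Zelion Standard Time − 0h15m = 01:19 UTC.
1 April 2029 is a Sunday, so the first Sunday is April 1.
1 November 2029 is a Thursday, so the first Sunday is November 4 and the third is November 18.
At the standard offset (UTC+08:00), 01:19 UTC + 8h = 09:19 Ardove Canton standard time.
The standard-time date in Ardove Canton, 18 May 2029, falls between 1 April and 18 November, so daylight saving is in effect and Ardove Canton is at UTC+09:00.
01:19 UTC + 9h = 10:19 Ardove Canton.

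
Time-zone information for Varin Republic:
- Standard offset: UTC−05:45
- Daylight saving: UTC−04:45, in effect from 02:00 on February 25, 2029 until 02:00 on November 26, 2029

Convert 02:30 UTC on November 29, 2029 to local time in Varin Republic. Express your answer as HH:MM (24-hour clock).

At the standard offset (UTC−05:45), 02:30 UTC − 5h45m = 20:45 Varin Republic standard time (rolling into the previous day, 28 November 2029).
The standard-time date in Varin Republic, November 28, 2029, does not fall between 25 February and 26 November, so daylight saving is not in effect and Varin Republic is at UTC−05:45.
02:30 UTC − 5h45m = 20:45 local (rolling into the previous day, 28 November 2029).

20:45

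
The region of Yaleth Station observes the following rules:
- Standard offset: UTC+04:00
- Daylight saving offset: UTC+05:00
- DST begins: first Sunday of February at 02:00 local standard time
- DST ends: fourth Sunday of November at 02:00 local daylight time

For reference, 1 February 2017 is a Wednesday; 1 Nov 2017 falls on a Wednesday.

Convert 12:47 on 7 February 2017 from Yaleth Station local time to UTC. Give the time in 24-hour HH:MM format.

07:47

1 February 2017 is a Wednesday, so the first Sunday is February 5.
1 November 2017 is a Wednesday, so the first Sunday is November 5 and the fourth is November 26.
Daylight saving runs 5 February – 26 November; 7 February 2017 is inside that window, so Yaleth Station is at UTC+05:00.
12:47 local − 5h = 07:47 UTC.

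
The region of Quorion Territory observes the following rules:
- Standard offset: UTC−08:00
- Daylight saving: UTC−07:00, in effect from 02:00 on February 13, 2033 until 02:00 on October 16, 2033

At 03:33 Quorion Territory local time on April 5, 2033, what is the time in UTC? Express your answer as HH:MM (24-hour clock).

10:33

April 5, 2033 falls between 13 February and 16 October, so daylight saving is in effect and Quorion Territory is at UTC−07:00.
03:33 local + 7h = 10:33 UTC.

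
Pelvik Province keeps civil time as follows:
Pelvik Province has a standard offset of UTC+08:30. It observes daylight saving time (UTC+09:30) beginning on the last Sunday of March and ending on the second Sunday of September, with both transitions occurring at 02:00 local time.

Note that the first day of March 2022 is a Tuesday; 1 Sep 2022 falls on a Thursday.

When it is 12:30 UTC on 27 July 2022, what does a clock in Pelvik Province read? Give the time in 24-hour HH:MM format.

1 March 2022 is a Tuesday, so Sundays fall on 6, 13, 20, 27; the last is March 27.
1 September 2022 is a Thursday, so the first Sunday is September 4 and the second is September 11.
At the standard offset (UTC+08:30), 12:30 UTC + 8h30m = 21:00 Pelvik Province standard time.
The standard-time date in Pelvik Province, 27 July 2022, falls between 27 March and 11 September, so daylight saving is in effect and Pelvik Province is at UTC+09:30.
12:30 UTC + 9h30m = 22:00 local.

22:00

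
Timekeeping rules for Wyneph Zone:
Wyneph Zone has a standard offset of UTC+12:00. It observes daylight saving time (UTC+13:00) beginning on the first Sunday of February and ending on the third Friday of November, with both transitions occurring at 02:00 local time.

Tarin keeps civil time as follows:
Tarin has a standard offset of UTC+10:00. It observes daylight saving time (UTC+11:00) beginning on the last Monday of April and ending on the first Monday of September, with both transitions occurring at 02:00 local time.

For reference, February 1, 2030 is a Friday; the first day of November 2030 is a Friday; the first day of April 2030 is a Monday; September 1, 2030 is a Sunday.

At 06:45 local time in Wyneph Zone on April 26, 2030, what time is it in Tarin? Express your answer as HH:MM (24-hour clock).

03:45

1 February 2030 is a Friday, so the first Sunday is February 3.
1 November 2030 is a Friday, so the first Friday is November 1 and the third is November 15.
April 26, 2030 falls between 3 February and 15 November, so daylight saving is in effect and Wyneph Zone is at UTC+13:00.
06:45 Wyneph Zone − 13h = 17:45 UTC (rolling into the previous day, 25 April 2030).
1 April 2030 is a Monday, so Mondays fall on 1, 8, 15, 22, 29; the last is April 29.
1 September 2030 is a Sunday, so the first Monday is September 2.
At the standard offset (UTC+10:00), 17:45 UTC + 10h = 03:45 Tarin standard time (rolling into the next day, 26 April 2030).
The standard-time date in Tarin, April 26, 2030, does not fall between 29 April and 2 September, so daylight saving is not in effect and Tarin is at UTC+10:00.
17:45 UTC + 10h = 03:45 Tarin (rolling into the next day, 26 April 2030).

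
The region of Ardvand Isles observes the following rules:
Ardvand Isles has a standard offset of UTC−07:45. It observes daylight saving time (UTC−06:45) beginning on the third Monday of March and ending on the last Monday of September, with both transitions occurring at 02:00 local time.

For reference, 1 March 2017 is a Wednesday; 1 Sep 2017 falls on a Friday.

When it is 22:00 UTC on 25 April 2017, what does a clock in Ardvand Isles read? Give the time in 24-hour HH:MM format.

1 March 2017 is a Wednesday, so the first Monday is March 6 and the third is March 20.
1 September 2017 is a Friday, so Mondays fall on 4, 11, 18, 25; the last is September 25.
At the standard offset (UTC−07:45), 22:00 UTC − 7h45m = 14:15 Ardvand Isles standard time.
The standard-time date in Ardvand Isles, 25 April 2017, lies within the daylight-saving period (20 March – 25 September), so Ardvand Isles is on daylight time, UTC−06:45.
22:00 UTC − 6h45m = 15:15 local.

15:15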